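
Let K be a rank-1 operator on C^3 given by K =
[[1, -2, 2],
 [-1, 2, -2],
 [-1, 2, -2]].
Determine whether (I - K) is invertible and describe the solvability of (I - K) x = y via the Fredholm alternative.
(I - K) is singular (det(I - K) = 0, i.e. 1 ∈ sigma(K)). (I - K) x = y is solvable iff y ⊥ ker((I - K)^*) = span{(1, -2, 2)}, i.e. iff y_1 - 2y_2 + 2y_3 = 0. When solvable, the solutions are x = y + c·(1, -1, -1), c arbitrary (ker(I - K) = span{(1, -1, -1)}, dimension 1).

K has rank 1, so it is an outer product K = u v^T: every row of K is a multiple of one row vector. Reading off the entries, u = (1, -1, -1) and v = (1, -2, 2) (row i of K equals u_i·v^T). A rank-one matrix u v^T satisfies K u = u (v·u) and kills the (2)-dimensional subspace v^⊥, so its characteristic polynomial is lambda^2 (lambda - v·u) with v·u = tr K = 1. Hence the eigenvalues of I - K are 1 (multiplicity 2) and 1 - (1) = 0, so det(I - K) = 0. (Direct check: I - K =
[[0, 2, -2],
 [1, -1, 2],
 [1, -2, 3]]
has determinant 0.) So 1 is an eigenvalue of K and (I - K) is not invertible. The finite-dimensional Fredholm alternative says: either (I - K) is invertible, or ker(I - K) ≠ {0} and then range(I - K) = ker((I - K)^*)^⊥, with dim ker(I - K) = dim ker((I - K)^*). We are in the second case, so we need both kernels. Kernel of I - K: (I - K) u = u - u (v·u) = u - u = 0, so ker(I - K) = span{u} = span{(1, -1, -1)} (it is exactly 1-dimensional because rank(I - K) = 2). Kernel of the adjoint: K is real, so (I - K)^* = I - K^T = I - v u^T, and (I - v u^T) v = v - v (u·v) = 0; hence ker((I - K)^*) = span{v} = span{(1, -2, 2)}. Therefore (I - K) x = y is solvable iff <y, v> = 0, i.e. iff y_1 - 2y_2 + 2y_3 = 0. When this holds, K y = u (v·y) = 0, so (I - K) y = y and x = y is a particular solution; the full solution set is the line x = y + c·u = y + c·(1, -1, -1), c ∈ C.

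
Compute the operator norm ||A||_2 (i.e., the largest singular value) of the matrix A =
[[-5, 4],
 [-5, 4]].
||A||_2 = sqrt(82) ≈ 9.0554 (= sqrt(largest eigenvalue of A^T A))

||A||_2 = sigma_max(A) = sqrt(lambda_max(A^T A)). Form the symmetric matrix M = A^T A =
[[50, -40],
 [-40, 32]].
Its characteristic polynomial (trace, determinant of M give the coefficients) is
  p(λ) = det(λ I - M) = λ^2 - 82λ.
For λ^2 - 82λ the discriminant is 6724. It is a perfect square (82^2), so the roots are rational: λ = (82 ± 82)/2 = 82, 0.
So the eigenvalues of A^T A are ≈ 0, 82 (all ≥ 0, as they must be for A^T A). The largest is λ_max = 82, hence ||A||_2 = sqrt(λ_max) = sqrt(82) ≈ 9.0554.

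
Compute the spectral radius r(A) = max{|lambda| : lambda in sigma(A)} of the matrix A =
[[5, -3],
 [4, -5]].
r(A) = sqrt(52)/2 ≈ 3.6056

The eigenvalues of A are the roots of its characteristic polynomial. With M = A (coefficients from the trace and determinant):
  p(λ) = det(λ I - M) = λ^2 - 13.
For λ^2 - 13 the discriminant is 52. It is nonnegative but not a perfect square, so the roots are real and irrational: λ = ± sqrt(52)/2 ≈ 3.6056, -3.6056.
Thus the eigenvalues (to 4 decimals) are 3.6056 (modulus 3.6056); -3.6056 (modulus 3.6056). The spectral radius is the largest modulus: r(A) = sqrt(52)/2 ≈ 3.6056. (Cross-check: r(A) ≤ ||A||_2 ≈ 8.5249; equality holds whenever A is normal, though it can also hold for some non-normal A.)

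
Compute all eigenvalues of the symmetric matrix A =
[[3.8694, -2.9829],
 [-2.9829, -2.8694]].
sigma(A) ≈ {-4, 5}

A is real symmetric, so its spectrum consists of real eigenvalues. Expanding the characteristic polynomial of the displayed matrix gives
  det(λ I - A) = p(λ) = λ^2 + (-1)λ + (-20).
Solving p(λ) = 0 yields eigenvalues ≈ -4, 5. (A is shown rounded to 4 decimals, so these recover the underlying integer eigenvalues to within that precision.)
Verification: the trace of A = 1 equals the sum of eigenvalues 1, and det(A) ≈ -20.0005 matches the eigenvalue product -20.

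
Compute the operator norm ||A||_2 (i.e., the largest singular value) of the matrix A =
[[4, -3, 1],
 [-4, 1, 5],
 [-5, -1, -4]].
||A||_2 ≈ 7.7385 (= sqrt(largest eigenvalue of A^T A))

||A||_2 = sigma_max(A) = sqrt(lambda_max(A^T A)). Form the symmetric matrix M = A^T A =
[[57, -11, 4],
 [-11, 11, 6],
 [4, 6, 42]].
Its characteristic polynomial (trace, sum of principal 2x2 minors, determinant of M give the coefficients) is
  p(λ) = det(λ I - M) = λ^3 - 110λ^2 + 3310λ - 18496.
No integer candidate from the rational root theorem (±divisors of 18496) is a root, so the roots are irrational. The cubic discriminant is Δ = 1019672368 > 0, so there are three distinct real roots. p(7) = -373 and p(8) = 1456 have opposite signs, so a root lies in (7, 8); Newton's method refines it to λ ≈ 7.1964. p(42) = 572 and p(43) = -49 have opposite signs, so a root lies in (42, 43); Newton's method refines it to λ ≈ 42.9189. p(59) = -737 and p(60) = 104 have opposite signs, so a root lies in (59, 60); Newton's method refines it to λ ≈ 59.8847. Check (Vieta): the three roots sum to 110, matching tr M = 110.
So the eigenvalues of A^T A are ≈ 7.1964, 42.9189, 59.8847 (all ≥ 0, as they must be for A^T A). The largest is λ_max ≈ 59.8847, hence ||A||_2 = sqrt(λ_max) ≈ 7.7385.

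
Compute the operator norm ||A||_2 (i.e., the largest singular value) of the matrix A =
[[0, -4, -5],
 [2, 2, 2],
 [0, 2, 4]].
||A||_2 ≈ 8.2862 (= sqrt(largest eigenvalue of A^T A))

||A||_2 = sigma_max(A) = sqrt(lambda_max(A^T A)). Form the symmetric matrix M = A^T A =
[[4, 4, 4],
 [4, 24, 32],
 [4, 32, 45]].
Its characteristic polynomial (trace, sum of principal 2x2 minors, determinant of M give the coefficients) is
  p(λ) = det(λ I - M) = λ^3 - 73λ^2 + 300λ - 144.
No integer candidate from the rational root theorem (±divisors of 144) is a root, so the roots are irrational. The cubic discriminant is Δ = 203741136 > 0, so there are three distinct real roots. p(0) = -144 and p(1) = 84 have opposite signs, so a root lies in (0, 1); Newton's method refines it to λ ≈ 0.5542. p(3) = 126 and p(4) = -48 have opposite signs, so a root lies in (3, 4); Newton's method refines it to λ ≈ 3.7846. p(68) = -2864 and p(69) = 1512 have opposite signs, so a root lies in (68, 69); Newton's method refines it to λ ≈ 68.6613. Check (Vieta): the three roots sum to 73, matching tr M = 73.
So the eigenvalues of A^T A are ≈ 0.5542, 3.7846, 68.6613 (all ≥ 0, as they must be for A^T A). The largest is λ_max ≈ 68.6613, hence ||A||_2 = sqrt(λ_max) ≈ 8.2862.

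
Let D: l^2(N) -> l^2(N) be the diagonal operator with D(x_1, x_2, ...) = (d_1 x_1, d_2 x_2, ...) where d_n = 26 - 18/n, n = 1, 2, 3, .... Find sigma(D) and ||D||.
sigma(D) = {26 - 18/n : n ≥ 1} ∪ {26}; ||D|| = 26

A bounded diagonal operator on l^2 with diagonal entries d_n has spectrum equal to the closure of {d_n : n ≥ 1}: every d_n is an eigenvalue (with eigenvector e_n), so {d_n} ⊂ sigma(D); the spectrum is closed, so its closure is too; and for lambda not in the closure, (D - lambda I) has bounded inverse (the diagonal entries 1/(d_n - lambda) are bounded). For our sequence d_n = 26 - 18/n, n = 1, 2, 3, ...:
  - {d_n} = {26 - 18/n : n ≥ 1}; the only limit point is 26
  - closure = {26 - 18/n : n ≥ 1} ∪ {26}
For the norm: a diagonal operator has ||D|| = sup_n |d_n|. Here d_n = 26 - 18/n increases monotonically from d_1 = 8 toward 26, with all terms in [8, 26); so sup_n |d_n| = 26 (the supremum is the limit, not attained). So ||D|| = 26.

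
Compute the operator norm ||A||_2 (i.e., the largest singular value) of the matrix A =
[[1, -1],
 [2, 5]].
||A||_2 = sqrt((31 + sqrt(765))/2) ≈ 5.4157 (= sqrt(largest eigenvalue of A^T A))

||A||_2 = sigma_max(A) = sqrt(lambda_max(A^T A)). Form the symmetric matrix M = A^T A =
[[5, 9],
 [9, 26]].
Its characteristic polynomial (trace, determinant of M give the coefficients) is
  p(λ) = det(λ I - M) = λ^2 - 31λ + 49.
For λ^2 - 31λ + 49 the discriminant is 765. It is nonnegative but not a perfect square, so the roots are real and irrational: λ = (31 ± sqrt(765))/2 ≈ 29.3293, 1.6707.
So the eigenvalues of A^T A are ≈ 1.6707, 29.3293 (all ≥ 0, as they must be for A^T A). The largest is λ_max = (31 + sqrt(765))/2 ≈ 29.3293, hence ||A||_2 = sqrt(λ_max) = sqrt((31 + sqrt(765))/2) ≈ 5.4157.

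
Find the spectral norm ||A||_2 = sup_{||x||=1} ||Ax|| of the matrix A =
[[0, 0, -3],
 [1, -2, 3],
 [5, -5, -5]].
||A||_2 ≈ 8.8491 (= sqrt(largest eigenvalue of A^T A))

||A||_2 = sigma_max(A) = sqrt(lambda_max(A^T A)). Form the symmetric matrix M = A^T A =
[[26, -27, -22],
 [-27, 29, 19],
 [-22, 19, 43]].
Its characteristic polynomial (trace, sum of principal 2x2 minors, determinant of M give the coefficients) is
  p(λ) = det(λ I - M) = λ^3 - 98λ^2 + 1545λ - 225.
No integer candidate from the rational root theorem (±divisors of 225) is a root, so the roots are irrational. The cubic discriminant is Δ = 7937944425 > 0, so there are three distinct real roots. p(0) = -225 and p(1) = 1223 have opposite signs, so a root lies in (0, 1); Newton's method refines it to λ ≈ 0.147. p(19) = 611 and p(20) = -525 have opposite signs, so a root lies in (19, 20); Newton's method refines it to λ ≈ 19.5465. p(78) = -1395 and p(79) = 3251 have opposite signs, so a root lies in (78, 79); Newton's method refines it to λ ≈ 78.3065. Check (Vieta): the three roots sum to 98, matching tr M = 98.
So the eigenvalues of A^T A are ≈ 0.147, 19.5465, 78.3065 (all ≥ 0, as they must be for A^T A). The largest is λ_max ≈ 78.3065, hence ||A||_2 = sqrt(λ_max) ≈ 8.8491.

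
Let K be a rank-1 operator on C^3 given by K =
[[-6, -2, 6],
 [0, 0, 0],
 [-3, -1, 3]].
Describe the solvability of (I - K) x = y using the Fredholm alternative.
(I - K) is invertible (det(I - K) = 4 ≠ 0), so for every y in C^3 the equation (I - K) x = y has a unique solution.

K has rank 1, so it is an outer product K = u v^T: every row of K is a multiple of one row vector. Reading off the entries, u = (2, 0, 1) and v = (-3, -1, 3) (row i of K equals u_i·v^T). A rank-one matrix u v^T satisfies K u = u (v·u) and kills the (2)-dimensional subspace v^⊥, so its characteristic polynomial is lambda^2 (lambda - v·u) with v·u = tr K = -3. Hence the eigenvalues of I - K are 1 (multiplicity 2) and 1 - (-3) = 4, so det(I - K) = 4. (Direct check: I - K =
[[7, 2, -6],
 [0, 1, 0],
 [3, 1, -2]]
has determinant 4.) The finite-dimensional Fredholm alternative says: either (I - K) is invertible, or ker(I - K) ≠ {0} and then range(I - K) = ker((I - K)^*)^⊥, with dim ker(I - K) = dim ker((I - K)^*). Since det(I - K) ≠ 0, 1 is not an eigenvalue of K and ker(I - K) = {0}, so we are in the first case: for every y there is a unique x = (I - K)^(-1) y. Explicitly, by the Sherman–Morrison formula, (I - u v^T)^(-1) = I + u v^T/(1 - v·u), i.e. (I - K)^(-1) = I + K/(4).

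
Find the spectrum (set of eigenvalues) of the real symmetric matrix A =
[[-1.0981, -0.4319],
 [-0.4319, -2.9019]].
sigma(A) ≈ {-3, -1}

A is real symmetric, so its spectrum consists of real eigenvalues. Expanding the characteristic polynomial of the displayed matrix gives
  det(λ I - A) = p(λ) = λ^2 + (4)λ + (3).
Solving p(λ) = 0 yields eigenvalues ≈ -3, -1. (A is shown rounded to 4 decimals, so these recover the underlying integer eigenvalues to within that precision.)
Verification: the trace of A = -4 equals the sum of eigenvalues -4, and det(A) ≈ 3.0000 matches the eigenvalue product 3.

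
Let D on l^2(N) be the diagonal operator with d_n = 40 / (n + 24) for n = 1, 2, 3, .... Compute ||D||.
||D|| = 8/5 (attained at n = 1)

For D diagonal, ||D|| = sup_n |d_n| = sup_n 40/(n + 24). This is positive and strictly decreasing in n, so the supremum is attained at n = 1: d_1 = 40/(1 + 24) = 8/5. Hence ||D|| = 8/5.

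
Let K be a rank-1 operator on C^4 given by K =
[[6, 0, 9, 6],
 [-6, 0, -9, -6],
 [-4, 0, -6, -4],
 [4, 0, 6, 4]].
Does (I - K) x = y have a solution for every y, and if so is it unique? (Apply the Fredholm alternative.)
(I - K) is invertible (det(I - K) = -3 ≠ 0), so for every y in C^4 the equation (I - K) x = y has a unique solution.

K has rank 1, so it is an outer product K = u v^T: every row of K is a multiple of one row vector. Reading off the entries, u = (-3, 3, 2, -2) and v = (-2, 0, -3, -2) (row i of K equals u_i·v^T). A rank-one matrix u v^T satisfies K u = u (v·u) and kills the (3)-dimensional subspace v^⊥, so its characteristic polynomial is lambda^3 (lambda - v·u) with v·u = tr K = 4. Hence the eigenvalues of I - K are 1 (multiplicity 3) and 1 - (4) = -3, so det(I - K) = -3. (Direct check: I - K =
[[-5, 0, -9, -6],
 [6, 1, 9, 6],
 [4, 0, 7, 4],
 [-4, 0, -6, -3]]
has determinant -3.) The finite-dimensional Fredholm alternative says: either (I - K) is invertible, or ker(I - K) ≠ {0} and then range(I - K) = ker((I - K)^*)^⊥, with dim ker(I - K) = dim ker((I - K)^*). Since det(I - K) ≠ 0, 1 is not an eigenvalue of K and ker(I - K) = {0}, so we are in the first case: for every y there is a unique x = (I - K)^(-1) y. Explicitly, by the Sherman–Morrison formula, (I - u v^T)^(-1) = I + u v^T/(1 - v·u), i.e. (I - K)^(-1) = I + K/(-3).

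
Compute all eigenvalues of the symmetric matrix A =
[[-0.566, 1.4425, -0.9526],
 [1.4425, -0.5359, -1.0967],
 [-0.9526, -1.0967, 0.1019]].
sigma(A) ≈ {-2, -1, 2}

A is real symmetric, so its spectrum consists of real eigenvalues. Expanding the characteristic polynomial of the displayed matrix gives
  det(λ I - A) = p(λ) = λ^3 + (1)λ^2 + (-4)λ + (-4).
Solving p(λ) = 0 yields eigenvalues ≈ -2, -1, 2. (A is shown rounded to 4 decimals, so these recover the underlying integer eigenvalues to within that precision.)
Verification: the trace of A = -1 equals the sum of eigenvalues -1, and det(A) ≈ 3.9999 matches the eigenvalue product 4.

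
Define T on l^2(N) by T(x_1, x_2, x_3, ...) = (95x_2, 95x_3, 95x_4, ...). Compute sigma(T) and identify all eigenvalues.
sigma(T) = closed disk {z in C : |z| ≤ 95}; sigma_p(T) = open disk {z in C : |z| < 95}

Note T = 95·V where V is the unit left shift (V x)_k = x_{k+1}; so sigma(T) = 95·sigma(V) and ||T|| = 95||V||. ||T x||^2 = 9025sum_{k≥2} |x_k|^2 ≤ 9025||x||^2, with equality on {x : x_1 = 0}, so ||T|| = 95. For any lambda with |lambda| < 95, set r = lambda/95 (|r| < 1); the vector x = (1, r, r^2, ...) is in l^2 and satisfies T x = 95(r, r^2, ...) = lambda x, so lambda is an eigenvalue. On the boundary |lambda| = 95 the geometric series diverges, so no l^2 eigenvector exists, but these lambda lie in the approximate point spectrum. Hence sigma(T) is the closed disk of radius 95 and sigma_p(T) is the open disk.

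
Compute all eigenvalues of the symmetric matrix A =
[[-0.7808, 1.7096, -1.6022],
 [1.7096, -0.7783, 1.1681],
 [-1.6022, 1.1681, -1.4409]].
sigma(A) ≈ {-4, 0, 1}

A is real symmetric, so its spectrum consists of real eigenvalues. Expanding the characteristic polynomial of the displayed matrix gives
  det(λ I - A) = p(λ) = λ^3 + (3)λ^2 + (-4)λ + (0).
Solving p(λ) = 0 yields eigenvalues ≈ -4, 0, 1. (A is shown rounded to 4 decimals, so these recover the underlying integer eigenvalues to within that precision.)
Verification: the trace of A = -3 equals the sum of eigenvalues -3, and det(A) ≈ -0.0001 matches the eigenvalue product 0.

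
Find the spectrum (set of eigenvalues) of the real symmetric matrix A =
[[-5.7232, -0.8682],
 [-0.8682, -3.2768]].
sigma(A) ≈ {-6, -3}

A is real symmetric, so its spectrum consists of real eigenvalues. Expanding the characteristic polynomial of the displayed matrix gives
  det(λ I - A) = p(λ) = λ^2 + (9)λ + (18).
Solving p(λ) = 0 yields eigenvalues ≈ -6, -3. (A is shown rounded to 4 decimals, so these recover the underlying integer eigenvalues to within that precision.)
Verification: the trace of A = -9 equals the sum of eigenvalues -9, and det(A) ≈ 18.0000 matches the eigenvalue product 18.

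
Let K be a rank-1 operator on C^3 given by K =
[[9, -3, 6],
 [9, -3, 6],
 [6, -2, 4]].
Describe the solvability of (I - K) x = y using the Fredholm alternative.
(I - K) is invertible (det(I - K) = -9 ≠ 0), so for every y in C^3 the equation (I - K) x = y has a unique solution.

K has rank 1, so it is an outer product K = u v^T: every row of K is a multiple of one row vector. Reading off the entries, u = (3, 3, 2) and v = (3, -1, 2) (row i of K equals u_i·v^T). A rank-one matrix u v^T satisfies K u = u (v·u) and kills the (2)-dimensional subspace v^⊥, so its characteristic polynomial is lambda^2 (lambda - v·u) with v·u = tr K = 10. Hence the eigenvalues of I - K are 1 (multiplicity 2) and 1 - (10) = -9, so det(I - K) = -9. (Direct check: I - K =
[[-8, 3, -6],
 [-9, 4, -6],
 [-6, 2, -3]]
has determinant -9.) The finite-dimensional Fredholm alternative says: either (I - K) is invertible, or ker(I - K) ≠ {0} and then range(I - K) = ker((I - K)^*)^⊥, with dim ker(I - K) = dim ker((I - K)^*). Since det(I - K) ≠ 0, 1 is not an eigenvalue of K and ker(I - K) = {0}, so we are in the first case: for every y there is a unique x = (I - K)^(-1) y. Explicitly, by the Sherman–Morrison formula, (I - u v^T)^(-1) = I + u v^T/(1 - v·u), i.e. (I - K)^(-1) = I + K/(-9).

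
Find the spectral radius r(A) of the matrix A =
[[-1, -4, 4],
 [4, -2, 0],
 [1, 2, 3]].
r(A) ≈ 4.7415

The eigenvalues of A are the roots of its characteristic polynomial. With M = A (coefficients from the trace, the sum of principal 2x2 minors, and det A):
  p(λ) = det(λ I - M) = λ^3 + 5λ - 94.
No integer candidate from the rational root theorem (±divisors of 94) is a root, so the roots are irrational. The cubic discriminant is Δ = -239072 < 0, so there is one real root and a complex-conjugate pair. p(4) = -10 and p(5) = 56 have opposite signs, so a root lies in (4, 5); Newton's method refines it to λ ≈ 4.1811. Dividing out (λ - (4.1811)) leaves approximately λ^2 + 4.1811λ + 22.4819. For λ^2 + 4.1811λ + 22.4819 the discriminant is -72.4457. It is negative, so the remaining roots are the complex-conjugate pair λ ≈ -2.0906 ± 4.2558i. Their product equals the constant term, so |λ|^2 ≈ 22.4819 and |λ| ≈ 4.7415.
Thus the eigenvalues (to 4 decimals) are 4.1811 (modulus 4.1811); -2.0906 ± 4.2558i (modulus 4.7415). The spectral radius is the largest modulus: r(A) ≈ 4.7415. (Cross-check: r(A) ≤ ||A||_2 ≈ 5.877; equality holds whenever A is normal, though it can also hold for some non-normal A.)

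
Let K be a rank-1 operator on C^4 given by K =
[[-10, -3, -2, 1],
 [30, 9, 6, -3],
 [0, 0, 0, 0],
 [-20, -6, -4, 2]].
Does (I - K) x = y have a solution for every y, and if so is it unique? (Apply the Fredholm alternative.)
(I - K) is singular (det(I - K) = 0, i.e. 1 ∈ sigma(K)). (I - K) x = y is solvable iff y ⊥ ker((I - K)^*) = span{(-10, -3, -2, 1)}, i.e. iff -10y_1 - 3y_2 - 2y_3 + y_4 = 0. When solvable, the solutions are x = y + c·(1, -3, 0, 2), c arbitrary (ker(I - K) = span{(1, -3, 0, 2)}, dimension 1).

K has rank 1, so it is an outer product K = u v^T: every row of K is a multiple of one row vector. Reading off the entries, u = (1, -3, 0, 2) and v = (-10, -3, -2, 1) (row i of K equals u_i·v^T). A rank-one matrix u v^T satisfies K u = u (v·u) and kills the (3)-dimensional subspace v^⊥, so its characteristic polynomial is lambda^3 (lambda - v·u) with v·u = tr K = 1. Hence the eigenvalues of I - K are 1 (multiplicity 3) and 1 - (1) = 0, so det(I - K) = 0. (Direct check: I - K =
[[11, 3, 2, -1],
 [-30, -8, -6, 3],
 [0, 0, 1, 0],
 [20, 6, 4, -1]]
has determinant 0.) So 1 is an eigenvalue of K and (I - K) is not invertible. The finite-dimensional Fredholm alternative says: either (I - K) is invertible, or ker(I - K) ≠ {0} and then range(I - K) = ker((I - K)^*)^⊥, with dim ker(I - K) = dim ker((I - K)^*). We are in the second case, so we need both kernels. Kernel of I - K: (I - K) u = u - u (v·u) = u - u = 0, so ker(I - K) = span{u} = span{(1, -3, 0, 2)} (it is exactly 1-dimensional because rank(I - K) = 3). Kernel of the adjoint: K is real, so (I - K)^* = I - K^T = I - v u^T, and (I - v u^T) v = v - v (u·v) = 0; hence ker((I - K)^*) = span{v} = span{(-10, -3, -2, 1)}. Therefore (I - K) x = y is solvable iff <y, v> = 0, i.e. iff -10y_1 - 3y_2 - 2y_3 + y_4 = 0. When this holds, K y = u (v·y) = 0, so (I - K) y = y and x = y is a particular solution; the full solution set is the line x = y + c·u = y + c·(1, -3, 0, 2), c ∈ C.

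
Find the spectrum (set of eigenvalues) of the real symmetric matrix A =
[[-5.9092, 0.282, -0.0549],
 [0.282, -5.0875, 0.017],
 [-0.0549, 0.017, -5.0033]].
sigma(A) ≈ {-6, -5} (-5 with multiplicity 2)

A is real symmetric, so its spectrum consists of real eigenvalues. Expanding the characteristic polynomial of the displayed matrix gives
  det(λ I - A) = p(λ) = λ^3 + (16)λ^2 + (85)λ + (150).
Solving p(λ) = 0 yields eigenvalues ≈ -6, -5, -5. (A is shown rounded to 4 decimals, so these recover the underlying integer eigenvalues to within that precision.)
Verification: the trace of A = -16 equals the sum of eigenvalues -16, and det(A) ≈ -150.0001 matches the eigenvalue product -150.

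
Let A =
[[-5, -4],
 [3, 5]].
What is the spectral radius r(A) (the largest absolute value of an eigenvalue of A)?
r(A) = sqrt(52)/2 ≈ 3.6056

The eigenvalues of A are the roots of its characteristic polynomial. With M = A (coefficients from the trace and determinant):
  p(λ) = det(λ I - M) = λ^2 - 13.
For λ^2 - 13 the discriminant is 52. It is nonnegative but not a perfect square, so the roots are real and irrational: λ = ± sqrt(52)/2 ≈ 3.6056, -3.6056.
Thus the eigenvalues (to 4 decimals) are 3.6056 (modulus 3.6056); -3.6056 (modulus 3.6056). The spectral radius is the largest modulus: r(A) = sqrt(52)/2 ≈ 3.6056. (Cross-check: r(A) ≤ ||A||_2 ≈ 8.5249; equality holds whenever A is normal, though it can also hold for some non-normal A.)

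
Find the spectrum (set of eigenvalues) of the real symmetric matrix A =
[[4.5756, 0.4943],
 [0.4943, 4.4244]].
sigma(A) ≈ {4, 5}

A is real symmetric, so its spectrum consists of real eigenvalues. Expanding the characteristic polynomial of the displayed matrix gives
  det(λ I - A) = p(λ) = λ^2 + (-9)λ + (20).
Solving p(λ) = 0 yields eigenvalues ≈ 4, 5. (A is shown rounded to 4 decimals, so these recover the underlying integer eigenvalues to within that precision.)
Verification: the trace of A = 9 equals the sum of eigenvalues 9, and det(A) ≈ 20.0000 matches the eigenvalue product 20.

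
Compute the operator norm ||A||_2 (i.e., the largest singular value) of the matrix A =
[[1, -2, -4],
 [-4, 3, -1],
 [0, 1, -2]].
||A||_2 ≈ 5.4803 (= sqrt(largest eigenvalue of A^T A))

||A||_2 = sigma_max(A) = sqrt(lambda_max(A^T A)). Form the symmetric matrix M = A^T A =
[[17, -14, 0],
 [-14, 14, 3],
 [0, 3, 21]].
Its characteristic polynomial (trace, sum of principal 2x2 minors, determinant of M give the coefficients) is
  p(λ) = det(λ I - M) = λ^3 - 52λ^2 + 684λ - 729.
No integer candidate from the rational root theorem (±divisors of 729) is a root, so the roots are irrational. The cubic discriminant is Δ = 27390069 > 0, so there are three distinct real roots. p(1) = -96 and p(2) = 439 have opposite signs, so a root lies in (1, 2); Newton's method refines it to λ ≈ 1.167. p(20) = 151 and p(21) = -36 have opposite signs, so a root lies in (20, 21); Newton's method refines it to λ ≈ 20.7991. p(30) = -9 and p(31) = 294 have opposite signs, so a root lies in (30, 31); Newton's method refines it to λ ≈ 30.0339. Check (Vieta): the three roots sum to 52, matching tr M = 52.
So the eigenvalues of A^T A are ≈ 1.167, 20.7991, 30.0339 (all ≥ 0, as they must be for A^T A). The largest is λ_max ≈ 30.0339, hence ||A||_2 = sqrt(λ_max) ≈ 5.4803.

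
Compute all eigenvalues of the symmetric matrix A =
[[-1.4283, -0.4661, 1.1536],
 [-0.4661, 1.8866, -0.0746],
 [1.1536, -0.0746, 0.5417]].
sigma(A) ≈ {-2, 1, 2}

A is real symmetric, so its spectrum consists of real eigenvalues. Expanding the characteristic polynomial of the displayed matrix gives
  det(λ I - A) = p(λ) = λ^3 + (-1)λ^2 + (-4)λ + (4).
Solving p(λ) = 0 yields eigenvalues ≈ -2, 1, 2. (A is shown rounded to 4 decimals, so these recover the underlying integer eigenvalues to within that precision.)
Verification: the trace of A = 1 equals the sum of eigenvalues 1, and det(A) ≈ -3.9999 matches the eigenvalue product -4.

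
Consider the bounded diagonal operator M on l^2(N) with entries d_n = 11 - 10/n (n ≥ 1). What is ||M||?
||M|| = 11

For a diagonal operator on l^2 with entries d_n, ||M|| = sup_n |d_n|. Here d_1 = 1, d_2 = 6, ..., and d_n = 11 - 10/n increases monotonically toward 11. All terms lie in [1, 11), so |d_n| = d_n and the supremum is the limit 11, which is not attained by any individual d_n. Hence ||M|| = 11.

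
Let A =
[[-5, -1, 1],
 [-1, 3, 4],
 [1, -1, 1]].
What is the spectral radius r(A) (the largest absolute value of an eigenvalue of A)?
r(A) ≈ 5.3121

The eigenvalues of A are the roots of its characteristic polynomial. With M = A (coefficients from the trace, the sum of principal 2x2 minors, and det A):
  p(λ) = det(λ I - M) = λ^3 + λ^2 - 15λ + 42.
No integer candidate from the rational root theorem (±divisors of 42) is a root, so the roots are irrational. The cubic discriminant is Δ = -45411 < 0, so there is one real root and a complex-conjugate pair. p(-6) = -48 and p(-5) = 17 have opposite signs, so a root lies in (-6, -5); Newton's method refines it to λ ≈ -5.3121. Dividing out (λ - (-5.3121)) leaves approximately λ^2 - 4.3121λ + 7.9065. For λ^2 - 4.3121λ + 7.9065 the discriminant is -13.0315. It is negative, so the remaining roots are the complex-conjugate pair λ ≈ 2.1561 ± 1.805i. Their product equals the constant term, so |λ|^2 ≈ 7.9065 and |λ| ≈ 2.8118.
Thus the eigenvalues (to 4 decimals) are -5.3121 (modulus 5.3121); 2.1561 ± 1.805i (modulus 2.8118). The spectral radius is the largest modulus: r(A) ≈ 5.3121. (Cross-check: r(A) ≤ ||A||_2 ≈ 5.7172; equality holds whenever A is normal, though it can also hold for some non-normal A.)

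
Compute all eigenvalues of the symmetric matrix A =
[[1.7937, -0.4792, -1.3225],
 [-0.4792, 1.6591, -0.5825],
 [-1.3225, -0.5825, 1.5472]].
sigma(A) ≈ {0, 2, 3}

A is real symmetric, so its spectrum consists of real eigenvalues. Expanding the characteristic polynomial of the displayed matrix gives
  det(λ I - A) = p(λ) = λ^3 + (-5)λ^2 + (6)λ + (0).
Solving p(λ) = 0 yields eigenvalues ≈ 0, 2, 3. (A is shown rounded to 4 decimals, so these recover the underlying integer eigenvalues to within that precision.)
Verification: the trace of A = 5 equals the sum of eigenvalues 5, and det(A) ≈ 0.0004 matches the eigenvalue product 0.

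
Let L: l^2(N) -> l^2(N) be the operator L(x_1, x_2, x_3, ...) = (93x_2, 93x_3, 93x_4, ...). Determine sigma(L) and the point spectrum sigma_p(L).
sigma(L) = closed disk {z in C : |z| ≤ 93}; sigma_p(L) = open disk {z in C : |z| < 93}

Note L = 93·V where V is the unit left shift (V x)_k = x_{k+1}; so sigma(L) = 93·sigma(V) and ||L|| = 93||V||. ||L x||^2 = 8649sum_{k≥2} |x_k|^2 ≤ 8649||x||^2, with equality on {x : x_1 = 0}, so ||L|| = 93. For any lambda with |lambda| < 93, set r = lambda/93 (|r| < 1); the vector x = (1, r, r^2, ...) is in l^2 and satisfies L x = 93(r, r^2, ...) = lambda x, so lambda is an eigenvalue. On the boundary |lambda| = 93 the geometric series diverges, so no l^2 eigenvector exists, but these lambda lie in the approximate point spectrum. Hence sigma(L) is the closed disk of radius 93 and sigma_p(L) is the open disk.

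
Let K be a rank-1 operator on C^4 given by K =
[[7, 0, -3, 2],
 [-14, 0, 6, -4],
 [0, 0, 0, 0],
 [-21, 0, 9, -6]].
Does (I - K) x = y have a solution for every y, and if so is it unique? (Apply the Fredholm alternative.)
(I - K) is singular (det(I - K) = 0, i.e. 1 ∈ sigma(K)). (I - K) x = y is solvable iff y ⊥ ker((I - K)^*) = span{(7, 0, -3, 2)}, i.e. iff 7y_1 - 3y_3 + 2y_4 = 0. When solvable, the solutions are x = y + c·(1, -2, 0, -3), c arbitrary (ker(I - K) = span{(1, -2, 0, -3)}, dimension 1).

K has rank 1, so it is an outer product K = u v^T: every row of K is a multiple of one row vector. Reading off the entries, u = (1, -2, 0, -3) and v = (7, 0, -3, 2) (row i of K equals u_i·v^T). A rank-one matrix u v^T satisfies K u = u (v·u) and kills the (3)-dimensional subspace v^⊥, so its characteristic polynomial is lambda^3 (lambda - v·u) with v·u = tr K = 1. Hence the eigenvalues of I - K are 1 (multiplicity 3) and 1 - (1) = 0, so det(I - K) = 0. (Direct check: I - K =
[[-6, 0, 3, -2],
 [14, 1, -6, 4],
 [0, 0, 1, 0],
 [21, 0, -9, 7]]
has determinant 0.) So 1 is an eigenvalue of K and (I - K) is not invertible. The finite-dimensional Fredholm alternative says: either (I - K) is invertible, or ker(I - K) ≠ {0} and then range(I - K) = ker((I - K)^*)^⊥, with dim ker(I - K) = dim ker((I - K)^*). We are in the second case, so we need both kernels. Kernel of I - K: (I - K) u = u - u (v·u) = u - u = 0, so ker(I - K) = span{u} = span{(1, -2, 0, -3)} (it is exactly 1-dimensional because rank(I - K) = 3). Kernel of the adjoint: K is real, so (I - K)^* = I - K^T = I - v u^T, and (I - v u^T) v = v - v (u·v) = 0; hence ker((I - K)^*) = span{v} = span{(7, 0, -3, 2)}. Therefore (I - K) x = y is solvable iff <y, v> = 0, i.e. iff 7y_1 - 3y_3 + 2y_4 = 0. When this holds, K y = u (v·y) = 0, so (I - K) y = y and x = y is a particular solution; the full solution set is the line x = y + c·u = y + c·(1, -2, 0, -3), c ∈ C.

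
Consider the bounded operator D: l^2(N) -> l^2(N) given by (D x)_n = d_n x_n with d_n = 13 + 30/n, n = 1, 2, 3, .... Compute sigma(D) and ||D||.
sigma(D) = {13 + 30/n : n ≥ 1} ∪ {13}; ||D|| = 43

A bounded diagonal operator on l^2 with diagonal entries d_n has spectrum equal to the closure of {d_n : n ≥ 1}: every d_n is an eigenvalue (with eigenvector e_n), so {d_n} ⊂ sigma(D); the spectrum is closed, so its closure is too; and for lambda not in the closure, (D - lambda I) has bounded inverse (the diagonal entries 1/(d_n - lambda) are bounded). For our sequence d_n = 13 + 30/n, n = 1, 2, 3, ...:
  - {d_n} = {13 + 30/n : n ≥ 1}; the only limit point is 13
  - closure = {13 + 30/n : n ≥ 1} ∪ {13}
For the norm: a diagonal operator has ||D|| = sup_n |d_n|. Here d_n = 13 + 30/n is positive and decreasing, so sup_n |d_n| = d_1 = 13 + 30 = 43. So ||D|| = 43.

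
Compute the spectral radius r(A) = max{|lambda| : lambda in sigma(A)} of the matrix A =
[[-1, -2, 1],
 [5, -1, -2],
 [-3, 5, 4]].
r(A) ≈ 4.1661

The eigenvalues of A are the roots of its characteristic polynomial. With M = A (coefficients from the trace, the sum of principal 2x2 minors, and det A):
  p(λ) = det(λ I - M) = λ^3 - 2λ^2 + 16λ - 44.
No integer candidate from the rational root theorem (±divisors of 44) is a root, so the roots are irrational. The cubic discriminant is Δ = -43696 < 0, so there is one real root and a complex-conjugate pair. p(2) = -12 and p(3) = 13 have opposite signs, so a root lies in (2, 3); Newton's method refines it to λ ≈ 2.5351. Dividing out (λ - (2.5351)) leaves approximately λ^2 + 0.5351λ + 17.3565. For λ^2 + 0.5351λ + 17.3565 the discriminant is -69.1396. It is negative, so the remaining roots are the complex-conjugate pair λ ≈ -0.2675 ± 4.1575i. Their product equals the constant term, so |λ|^2 ≈ 17.3565 and |λ| ≈ 4.1661.
Thus the eigenvalues (to 4 decimals) are 2.5351 (modulus 2.5351); -0.2675 ± 4.1575i (modulus 4.1661). The spectral radius is the largest modulus: r(A) ≈ 4.1661. (Cross-check: r(A) ≤ ||A||_2 ≈ 8.3508; equality holds whenever A is normal, though it can also hold for some non-normal A.)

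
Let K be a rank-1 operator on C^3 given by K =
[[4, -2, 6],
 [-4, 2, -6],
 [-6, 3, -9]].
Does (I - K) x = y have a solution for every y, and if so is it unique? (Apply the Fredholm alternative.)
(I - K) is invertible (det(I - K) = 4 ≠ 0), so for every y in C^3 the equation (I - K) x = y has a unique solution.

K has rank 1, so it is an outer product K = u v^T: every row of K is a multiple of one row vector. Reading off the entries, u = (2, -2, -3) and v = (2, -1, 3) (row i of K equals u_i·v^T). A rank-one matrix u v^T satisfies K u = u (v·u) and kills the (2)-dimensional subspace v^⊥, so its characteristic polynomial is lambda^2 (lambda - v·u) with v·u = tr K = -3. Hence the eigenvalues of I - K are 1 (multiplicity 2) and 1 - (-3) = 4, so det(I - K) = 4. (Direct check: I - K =
[[-3, 2, -6],
 [4, -1, 6],
 [6, -3, 10]]
has determinant 4.) The finite-dimensional Fredholm alternative says: either (I - K) is invertible, or ker(I - K) ≠ {0} and then range(I - K) = ker((I - K)^*)^⊥, with dim ker(I - K) = dim ker((I - K)^*). Since det(I - K) ≠ 0, 1 is not an eigenvalue of K and ker(I - K) = {0}, so we are in the first case: for every y there is a unique x = (I - K)^(-1) y. Explicitly, by the Sherman–Morrison formula, (I - u v^T)^(-1) = I + u v^T/(1 - v·u), i.e. (I - K)^(-1) = I + K/(4).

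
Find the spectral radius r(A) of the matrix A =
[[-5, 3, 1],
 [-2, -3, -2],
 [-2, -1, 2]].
r(A) ≈ 5.0079

The eigenvalues of A are the roots of its characteristic polynomial. With M = A (coefficients from the trace, the sum of principal 2x2 minors, and det A):
  p(λ) = det(λ I - M) = λ^3 + 6λ^2 + 5λ - 60.
No integer candidate from the rational root theorem (±divisors of 60) is a root, so the roots are irrational. The cubic discriminant is Δ = -77360 < 0, so there is one real root and a complex-conjugate pair. p(2) = -18 and p(3) = 36 have opposite signs, so a root lies in (2, 3); Newton's method refines it to λ ≈ 2.3925. Dividing out (λ - (2.3925)) leaves approximately λ^2 + 8.3925λ + 25.0787. For λ^2 + 8.3925λ + 25.0787 the discriminant is -29.8813. It is negative, so the remaining roots are the complex-conjugate pair λ ≈ -4.1962 ± 2.7332i. Their product equals the constant term, so |λ|^2 ≈ 25.0787 and |λ| ≈ 5.0079.
Thus the eigenvalues (to 4 decimals) are 2.3925 (modulus 2.3925); -4.1962 ± 2.7332i (modulus 5.0079). The spectral radius is the largest modulus: r(A) ≈ 5.0079. (Cross-check: r(A) ≤ ||A||_2 ≈ 6.1491; equality holds whenever A is normal, though it can also hold for some non-normal A.)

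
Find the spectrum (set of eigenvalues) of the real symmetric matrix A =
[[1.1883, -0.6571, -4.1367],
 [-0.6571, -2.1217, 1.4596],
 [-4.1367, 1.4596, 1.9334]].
sigma(A) ≈ {-3, -2, 6}

A is real symmetric, so its spectrum consists of real eigenvalues. Expanding the characteristic polynomial of the displayed matrix gives
  det(λ I - A) = p(λ) = λ^3 + (-1)λ^2 + (-24)λ + (-36.0013).
Solving p(λ) = 0 yields eigenvalues ≈ -3, -2, 6. (A is shown rounded to 4 decimals, so these recover the underlying integer eigenvalues to within that precision.)
Verification: the trace of A = 1 equals the sum of eigenvalues 1, and det(A) ≈ 36.0013 matches the eigenvalue product 36.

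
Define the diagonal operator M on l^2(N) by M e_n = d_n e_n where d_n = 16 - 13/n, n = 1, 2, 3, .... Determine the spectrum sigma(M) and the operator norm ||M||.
sigma(M) = {16 - 13/n : n ≥ 1} ∪ {16}; ||M|| = 16

A bounded diagonal operator on l^2 with diagonal entries d_n has spectrum equal to the closure of {d_n : n ≥ 1}: every d_n is an eigenvalue (with eigenvector e_n), so {d_n} ⊂ sigma(M); the spectrum is closed, so its closure is too; and for lambda not in the closure, (M - lambda I) has bounded inverse (the diagonal entries 1/(d_n - lambda) are bounded). For our sequence d_n = 16 - 13/n, n = 1, 2, 3, ...:
  - {d_n} = {16 - 13/n : n ≥ 1}; the only limit point is 16
  - closure = {16 - 13/n : n ≥ 1} ∪ {16}
For the norm: a diagonal operator has ||M|| = sup_n |d_n|. Here d_n = 16 - 13/n increases monotonically from d_1 = 3 toward 16, with all terms in [3, 16); so sup_n |d_n| = 16 (the supremum is the limit, not attained). So ||M|| = 16.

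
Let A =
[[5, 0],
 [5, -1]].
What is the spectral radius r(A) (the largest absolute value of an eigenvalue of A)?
r(A) = 5

The eigenvalues of A are the roots of its characteristic polynomial. With M = A (coefficients from the trace and determinant):
  p(λ) = det(λ I - M) = λ^2 - 4λ - 5.
For λ^2 - 4λ - 5 the discriminant is 36. It is a perfect square (6^2), so the roots are rational: λ = (4 ± 6)/2 = 5, -1.
Thus the eigenvalues (to 4 decimals) are 5 (modulus 5); -1 (modulus 1). The spectral radius is the largest modulus: r(A) = 5. (Cross-check: r(A) ≤ ||A||_2 ≈ 7.1067; equality holds whenever A is normal, though it can also hold for some non-normal A.)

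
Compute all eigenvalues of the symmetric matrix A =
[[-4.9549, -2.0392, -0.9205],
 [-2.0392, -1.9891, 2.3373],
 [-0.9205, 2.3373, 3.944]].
sigma(A) ≈ {-6, -2, 5}

A is real symmetric, so its spectrum consists of real eigenvalues. Expanding the characteristic polynomial of the displayed matrix gives
  det(λ I - A) = p(λ) = λ^3 + (3)λ^2 + (-28)λ + (-60).
Solving p(λ) = 0 yields eigenvalues ≈ -6, -2, 5. (A is shown rounded to 4 decimals, so these recover the underlying integer eigenvalues to within that precision.)
Verification: the trace of A = -3 equals the sum of eigenvalues -3, and det(A) ≈ 59.9993 matches the eigenvalue product 60.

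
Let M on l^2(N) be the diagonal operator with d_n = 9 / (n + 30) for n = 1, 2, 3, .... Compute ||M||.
||M|| = 9/31 (attained at n = 1)

For M diagonal, ||M|| = sup_n |d_n| = sup_n 9/(n + 30). This is positive and strictly decreasing in n, so the supremum is attained at n = 1: d_1 = 9/(1 + 30) = 9/31. Hence ||M|| = 9/31.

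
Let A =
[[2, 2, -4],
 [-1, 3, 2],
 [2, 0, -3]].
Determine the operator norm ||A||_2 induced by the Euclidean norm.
||A||_2 ≈ 6.1699 (= sqrt(largest eigenvalue of A^T A))

||A||_2 = sigma_max(A) = sqrt(lambda_max(A^T A)). Form the symmetric matrix M = A^T A =
[[9, 1, -16],
 [1, 13, -2],
 [-16, -2, 29]].
Its characteristic polynomial (trace, sum of principal 2x2 minors, determinant of M give the coefficients) is
  p(λ) = det(λ I - M) = λ^3 - 51λ^2 + 494λ - 64.
No integer candidate from the rational root theorem (±divisors of 64) is a root, so the roots are irrational. The cubic discriminant is Δ = 147476740 > 0, so there are three distinct real roots. p(0) = -64 and p(1) = 380 have opposite signs, so a root lies in (0, 1); Newton's method refines it to λ ≈ 0.1313. p(12) = 248 and p(13) = -64 have opposite signs, so a root lies in (12, 13); Newton's method refines it to λ ≈ 12.8016. p(38) = -64 and p(39) = 950 have opposite signs, so a root lies in (38, 39); Newton's method refines it to λ ≈ 38.0671. Check (Vieta): the three roots sum to 51, matching tr M = 51.
So the eigenvalues of A^T A are ≈ 0.1313, 12.8016, 38.0671 (all ≥ 0, as they must be for A^T A). The largest is λ_max ≈ 38.0671, hence ||A||_2 = sqrt(λ_max) ≈ 6.1699.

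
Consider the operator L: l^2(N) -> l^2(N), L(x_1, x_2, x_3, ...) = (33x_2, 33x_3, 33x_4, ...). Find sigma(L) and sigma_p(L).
sigma(L) = closed disk {z in C : |z| ≤ 33}; sigma_p(L) = open disk {z in C : |z| < 33}

Note L = 33·V where V is the unit left shift (V x)_k = x_{k+1}; so sigma(L) = 33·sigma(V) and ||L|| = 33||V||. ||L x||^2 = 1089sum_{k≥2} |x_k|^2 ≤ 1089||x||^2, with equality on {x : x_1 = 0}, so ||L|| = 33. For any lambda with |lambda| < 33, set r = lambda/33 (|r| < 1); the vector x = (1, r, r^2, ...) is in l^2 and satisfies L x = 33(r, r^2, ...) = lambda x, so lambda is an eigenvalue. On the boundary |lambda| = 33 the geometric series diverges, so no l^2 eigenvector exists, but these lambda lie in the approximate point spectrum. Hence sigma(L) is the closed disk of radius 33 and sigma_p(L) is the open disk.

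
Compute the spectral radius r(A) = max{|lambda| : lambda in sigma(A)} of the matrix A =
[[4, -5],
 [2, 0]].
r(A) = sqrt(10) ≈ 3.1623

The eigenvalues of A are the roots of its characteristic polynomial. With M = A (coefficients from the trace and determinant):
  p(λ) = det(λ I - M) = λ^2 - 4λ + 10.
For λ^2 - 4λ + 10 the discriminant is -24. It is negative, so the roots are the complex-conjugate pair λ = 2 ± (sqrt(24)/2) i ≈ 2 ± 2.4495i. For a conjugate pair the product of the roots equals the constant term, so |λ|^2 = 10 and |λ| = sqrt(10) ≈ 3.1623.
Thus the eigenvalues (to 4 decimals) are 2 ± 2.4495i (modulus 3.1623). The spectral radius is the largest modulus: r(A) = sqrt(10) ≈ 3.1623. (Cross-check: r(A) ≤ ||A||_2 ≈ 6.5311; equality holds whenever A is normal, though it can also hold for some non-normal A.)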